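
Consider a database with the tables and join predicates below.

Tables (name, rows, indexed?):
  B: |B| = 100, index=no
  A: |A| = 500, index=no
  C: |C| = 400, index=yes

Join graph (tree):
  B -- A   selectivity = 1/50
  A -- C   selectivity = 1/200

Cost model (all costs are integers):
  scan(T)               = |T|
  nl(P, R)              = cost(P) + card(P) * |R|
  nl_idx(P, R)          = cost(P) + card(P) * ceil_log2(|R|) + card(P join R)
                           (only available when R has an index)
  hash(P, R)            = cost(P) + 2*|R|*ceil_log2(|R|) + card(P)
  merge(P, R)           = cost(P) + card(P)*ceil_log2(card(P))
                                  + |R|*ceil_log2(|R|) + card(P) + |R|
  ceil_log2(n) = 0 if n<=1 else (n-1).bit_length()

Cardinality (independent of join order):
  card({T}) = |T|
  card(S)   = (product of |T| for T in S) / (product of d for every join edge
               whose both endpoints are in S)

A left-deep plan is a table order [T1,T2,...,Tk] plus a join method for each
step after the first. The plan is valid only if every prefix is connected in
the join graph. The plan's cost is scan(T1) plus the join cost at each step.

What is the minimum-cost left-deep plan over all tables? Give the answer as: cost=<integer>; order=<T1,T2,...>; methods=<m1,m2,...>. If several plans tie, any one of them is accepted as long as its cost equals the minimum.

Selinger DP (subsets sized 1..n):
  {B}: scan cost=100, card=100
  {A}: scan cost=500, card=500
  {C}: scan cost=400, card=400
  {AB}: card=1000; try (B,hash)→2400, (A,merge)→5900, (B,merge)→6300, (A,hash)→9200, (A,nl)→50100, (B,nl)→50500; best=2400 via (B,hash)
  {AC}: card=1000; try (C,nl_idx)→6000, (C,hash)→8200, (A,merge)→9400, (C,merge)→9500, (A,hash)→9800, (A,nl)→200400 …(+1); best=6000 via (C,nl_idx)
  {ABC}: card=2000; try (B,hash)→8400, (C,hash)→10600, (C,nl_idx)→13400, (C,merge)→17400, (B,merge)→17800, (B,nl)→106000 …(+1); best=8400 via (B,hash)

cost=8400; order=A,C,B; methods=nl_idx,hash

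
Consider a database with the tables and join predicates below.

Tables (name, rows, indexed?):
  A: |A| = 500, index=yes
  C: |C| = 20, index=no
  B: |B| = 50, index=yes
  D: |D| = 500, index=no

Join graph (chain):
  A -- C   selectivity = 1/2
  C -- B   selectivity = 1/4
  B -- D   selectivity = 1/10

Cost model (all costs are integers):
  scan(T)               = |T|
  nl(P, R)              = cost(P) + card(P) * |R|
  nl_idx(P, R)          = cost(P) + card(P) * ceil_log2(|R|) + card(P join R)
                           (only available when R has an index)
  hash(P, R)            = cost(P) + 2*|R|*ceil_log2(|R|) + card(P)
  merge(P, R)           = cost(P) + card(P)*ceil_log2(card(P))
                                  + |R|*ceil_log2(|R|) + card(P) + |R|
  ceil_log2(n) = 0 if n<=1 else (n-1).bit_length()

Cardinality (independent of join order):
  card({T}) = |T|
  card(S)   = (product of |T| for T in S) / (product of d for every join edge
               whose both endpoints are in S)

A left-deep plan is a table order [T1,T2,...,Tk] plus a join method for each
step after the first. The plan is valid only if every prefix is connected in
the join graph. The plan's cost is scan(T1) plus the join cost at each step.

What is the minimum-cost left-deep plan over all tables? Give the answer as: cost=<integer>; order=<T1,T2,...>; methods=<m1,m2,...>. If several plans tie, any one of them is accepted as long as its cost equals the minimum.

Selinger DP (subsets sized 1..n):
  {A}: scan cost=500, card=500
  {C}: scan cost=20, card=20
  {B}: scan cost=50, card=50
  {D}: scan cost=500, card=500
  {AC}: card=5000; try (C,hash)→1200, (A,merge)→5140, (A,nl_idx)→5200, (C,merge)→5620, (A,hash)→9040, (A,nl)→10020 …(+1); best=1200 via (C,hash)
  {BC}: card=250; try (C,hash)→300, (B,nl_idx)→390, (B,merge)→490, (C,merge)→520, (B,hash)→640, (B,nl)→1020 …(+1); best=300 via (C,hash)
  {BD}: card=2500; try (B,hash)→1600, (D,merge)→5400, (B,merge)→5850, (B,nl_idx)→6000, (D,hash)→9100, (D,nl)→25050 …(+1); best=1600 via (B,hash)
  {ABC}: card=62500; try (B,hash)→6800, (A,merge)→7550, (A,hash)→9550, (A,nl_idx)→65050, (B,merge)→71550, (B,nl_idx)→93700 …(+2); best=6800 via (B,hash)
  {BCD}: card=12500; try (C,hash)→4300, (D,merge)→7550, (D,hash)→9550, (C,merge)→34220, (C,nl)→51600, (D,nl)→125300; best=4300 via (C,hash)
  {ABCD}: card=3125000; try (A,hash)→25800, (D,hash)→78300, (A,merge)→196800, (D,merge)→1074300, (A,nl_idx)→3241800, (A,nl)→6254300 …(+1); best=25800 via (A,hash)

cost=25800; order=D,B,C,A; methods=hash,hash,hash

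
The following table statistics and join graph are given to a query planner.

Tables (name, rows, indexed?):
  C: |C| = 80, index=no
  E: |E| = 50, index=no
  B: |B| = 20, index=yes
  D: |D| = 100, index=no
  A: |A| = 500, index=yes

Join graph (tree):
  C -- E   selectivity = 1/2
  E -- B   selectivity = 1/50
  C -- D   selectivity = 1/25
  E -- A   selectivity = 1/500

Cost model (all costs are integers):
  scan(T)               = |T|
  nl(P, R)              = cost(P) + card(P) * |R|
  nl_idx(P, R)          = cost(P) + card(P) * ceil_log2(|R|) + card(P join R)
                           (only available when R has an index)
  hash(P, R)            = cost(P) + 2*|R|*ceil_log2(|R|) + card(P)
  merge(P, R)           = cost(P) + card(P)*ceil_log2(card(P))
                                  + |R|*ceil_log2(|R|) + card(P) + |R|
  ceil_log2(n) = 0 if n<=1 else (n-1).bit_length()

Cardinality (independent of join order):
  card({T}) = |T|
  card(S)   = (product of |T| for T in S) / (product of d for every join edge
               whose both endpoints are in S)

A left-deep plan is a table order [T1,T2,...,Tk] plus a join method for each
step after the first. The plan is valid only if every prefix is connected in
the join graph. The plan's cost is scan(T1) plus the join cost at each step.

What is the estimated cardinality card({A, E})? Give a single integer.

Tables in S: A(500), E(50)
Edges inside S: E-A(d=500)
numerator = 500 * 50 = 25000
denominator = 500 = 500
card(S) = 25000 / 500 = 50

50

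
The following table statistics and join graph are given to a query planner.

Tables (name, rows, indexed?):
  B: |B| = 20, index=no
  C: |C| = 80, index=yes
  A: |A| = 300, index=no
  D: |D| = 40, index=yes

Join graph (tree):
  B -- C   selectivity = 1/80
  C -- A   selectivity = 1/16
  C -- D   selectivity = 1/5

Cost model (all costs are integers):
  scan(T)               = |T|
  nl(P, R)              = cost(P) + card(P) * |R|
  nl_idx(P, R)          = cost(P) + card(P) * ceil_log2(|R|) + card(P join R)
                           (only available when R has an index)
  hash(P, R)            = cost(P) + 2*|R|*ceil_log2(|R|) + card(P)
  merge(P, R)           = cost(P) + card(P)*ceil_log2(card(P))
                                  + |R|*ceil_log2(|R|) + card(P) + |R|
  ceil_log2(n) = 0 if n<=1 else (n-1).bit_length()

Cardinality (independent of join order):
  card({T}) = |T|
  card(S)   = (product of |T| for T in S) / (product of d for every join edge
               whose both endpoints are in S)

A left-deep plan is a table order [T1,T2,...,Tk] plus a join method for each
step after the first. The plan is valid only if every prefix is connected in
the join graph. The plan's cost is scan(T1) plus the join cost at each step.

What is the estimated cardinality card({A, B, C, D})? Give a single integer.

Tables in S: A(300), B(20), C(80), D(40)
Edges inside S: B-C(d=80), C-A(d=16), C-D(d=5)
numerator = 300 * 20 * 80 * 40 = 19200000
denominator = 80 * 16 * 5 = 6400
card(S) = 19200000 / 6400 = 3000

3000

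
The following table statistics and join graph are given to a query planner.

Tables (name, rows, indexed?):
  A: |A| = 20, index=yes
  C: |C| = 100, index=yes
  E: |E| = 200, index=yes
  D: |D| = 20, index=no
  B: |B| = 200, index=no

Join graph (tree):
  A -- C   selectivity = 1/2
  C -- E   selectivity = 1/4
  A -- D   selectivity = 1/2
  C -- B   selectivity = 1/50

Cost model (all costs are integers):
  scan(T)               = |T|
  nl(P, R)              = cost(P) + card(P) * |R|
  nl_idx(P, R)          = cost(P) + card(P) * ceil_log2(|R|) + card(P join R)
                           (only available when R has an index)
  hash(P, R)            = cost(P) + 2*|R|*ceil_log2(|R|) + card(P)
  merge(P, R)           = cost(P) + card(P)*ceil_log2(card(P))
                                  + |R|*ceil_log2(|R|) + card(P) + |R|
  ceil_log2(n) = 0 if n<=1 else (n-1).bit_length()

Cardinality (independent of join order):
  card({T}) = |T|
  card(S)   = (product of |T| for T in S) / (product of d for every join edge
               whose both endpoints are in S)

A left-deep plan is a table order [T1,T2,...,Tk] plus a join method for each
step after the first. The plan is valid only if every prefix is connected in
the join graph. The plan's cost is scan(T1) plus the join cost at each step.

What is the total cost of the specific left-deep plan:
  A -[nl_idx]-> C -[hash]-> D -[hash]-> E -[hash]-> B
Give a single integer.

step 1: scan A: cost=20, card=20
step 2: join C via nl_idx
    card(P join C) = 20*100/(2) = 1000
    cost = 20 + 20*7 + 1000 = 1160
step 3: join D via hash
    card(P join D) = 1000*20/(2) = 10000
    cost = 1160 + 2*20*5 + 1000 = 2360
step 4: join E via hash
    card(P join E) = 10000*200/(4) = 500000
    cost = 2360 + 2*200*8 + 10000 = 15560
step 5: join B via hash
    card(P join B) = 500000*200/(50) = 2000000
    cost = 15560 + 2*200*8 + 500000 = 518760

518760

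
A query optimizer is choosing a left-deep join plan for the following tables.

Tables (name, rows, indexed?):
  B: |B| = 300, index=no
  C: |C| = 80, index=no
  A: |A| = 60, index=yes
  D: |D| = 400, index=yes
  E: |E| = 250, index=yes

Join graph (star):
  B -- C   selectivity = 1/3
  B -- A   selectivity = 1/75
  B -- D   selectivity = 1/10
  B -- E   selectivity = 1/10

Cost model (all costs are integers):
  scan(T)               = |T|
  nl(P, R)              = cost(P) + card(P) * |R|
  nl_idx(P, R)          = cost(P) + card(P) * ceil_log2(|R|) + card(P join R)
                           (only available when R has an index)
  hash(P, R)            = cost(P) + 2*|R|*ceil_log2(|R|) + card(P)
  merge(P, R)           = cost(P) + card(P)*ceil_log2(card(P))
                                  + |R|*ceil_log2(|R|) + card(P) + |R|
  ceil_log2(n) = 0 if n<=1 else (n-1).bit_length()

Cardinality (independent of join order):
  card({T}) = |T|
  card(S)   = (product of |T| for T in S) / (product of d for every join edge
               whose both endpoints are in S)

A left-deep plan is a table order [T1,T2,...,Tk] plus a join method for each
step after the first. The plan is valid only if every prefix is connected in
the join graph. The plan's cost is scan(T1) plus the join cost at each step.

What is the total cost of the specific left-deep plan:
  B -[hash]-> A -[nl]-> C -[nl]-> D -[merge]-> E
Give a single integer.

7446770

step 1: scan B: cost=300, card=300
step 2: join A via hash
    card(P join A) = 300*60/(75) = 240
    cost = 300 + 2*60*6 + 300 = 1320
step 3: join C via nl
    card(P join C) = 240*80/(3) = 6400
    cost = 1320 + 240*80 = 20520
step 4: join D via nl
    card(P join D) = 6400*400/(10) = 256000
    cost = 20520 + 6400*400 = 2580520
step 5: join E via merge
    card(P join E) = 256000*250/(10) = 6400000
    cost = 2580520 + 256000*18 + 250*8 + 256000 + 250 = 7446770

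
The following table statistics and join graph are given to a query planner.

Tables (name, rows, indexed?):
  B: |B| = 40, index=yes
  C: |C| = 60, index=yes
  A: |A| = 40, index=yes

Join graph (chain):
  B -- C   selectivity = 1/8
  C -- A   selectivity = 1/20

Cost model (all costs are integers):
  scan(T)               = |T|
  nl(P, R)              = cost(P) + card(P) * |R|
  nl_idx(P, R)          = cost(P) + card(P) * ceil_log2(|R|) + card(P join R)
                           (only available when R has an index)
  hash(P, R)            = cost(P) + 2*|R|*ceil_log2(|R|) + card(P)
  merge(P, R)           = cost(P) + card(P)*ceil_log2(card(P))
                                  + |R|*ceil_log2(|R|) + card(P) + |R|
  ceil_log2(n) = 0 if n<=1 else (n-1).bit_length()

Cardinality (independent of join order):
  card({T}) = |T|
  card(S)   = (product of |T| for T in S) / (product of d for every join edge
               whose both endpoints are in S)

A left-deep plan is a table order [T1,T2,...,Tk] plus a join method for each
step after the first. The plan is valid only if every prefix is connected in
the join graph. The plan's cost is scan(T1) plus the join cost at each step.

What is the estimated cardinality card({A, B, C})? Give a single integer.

Tables in S: A(40), B(40), C(60)
Edges inside S: B-C(d=8), C-A(d=20)
numerator = 40 * 40 * 60 = 96000
denominator = 8 * 20 = 160
card(S) = 96000 / 160 = 600

600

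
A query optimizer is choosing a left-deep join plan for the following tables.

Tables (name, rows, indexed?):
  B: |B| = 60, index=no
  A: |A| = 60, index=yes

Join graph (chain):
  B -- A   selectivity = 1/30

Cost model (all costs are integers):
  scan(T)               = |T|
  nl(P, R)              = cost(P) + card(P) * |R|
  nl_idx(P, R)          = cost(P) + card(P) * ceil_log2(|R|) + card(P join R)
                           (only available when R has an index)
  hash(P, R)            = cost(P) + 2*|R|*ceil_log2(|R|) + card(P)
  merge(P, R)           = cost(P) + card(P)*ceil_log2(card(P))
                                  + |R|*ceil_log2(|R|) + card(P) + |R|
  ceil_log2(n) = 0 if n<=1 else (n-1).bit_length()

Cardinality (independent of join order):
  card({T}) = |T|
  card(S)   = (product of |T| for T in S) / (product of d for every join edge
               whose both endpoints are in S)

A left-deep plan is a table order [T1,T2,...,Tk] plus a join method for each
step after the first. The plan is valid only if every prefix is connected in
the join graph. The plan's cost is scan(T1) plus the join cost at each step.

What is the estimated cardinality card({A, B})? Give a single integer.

120

Tables in S: A(60), B(60)
Edges inside S: B-A(d=30)
numerator = 60 * 60 = 3600
denominator = 30 = 30
card(S) = 3600 / 30 = 120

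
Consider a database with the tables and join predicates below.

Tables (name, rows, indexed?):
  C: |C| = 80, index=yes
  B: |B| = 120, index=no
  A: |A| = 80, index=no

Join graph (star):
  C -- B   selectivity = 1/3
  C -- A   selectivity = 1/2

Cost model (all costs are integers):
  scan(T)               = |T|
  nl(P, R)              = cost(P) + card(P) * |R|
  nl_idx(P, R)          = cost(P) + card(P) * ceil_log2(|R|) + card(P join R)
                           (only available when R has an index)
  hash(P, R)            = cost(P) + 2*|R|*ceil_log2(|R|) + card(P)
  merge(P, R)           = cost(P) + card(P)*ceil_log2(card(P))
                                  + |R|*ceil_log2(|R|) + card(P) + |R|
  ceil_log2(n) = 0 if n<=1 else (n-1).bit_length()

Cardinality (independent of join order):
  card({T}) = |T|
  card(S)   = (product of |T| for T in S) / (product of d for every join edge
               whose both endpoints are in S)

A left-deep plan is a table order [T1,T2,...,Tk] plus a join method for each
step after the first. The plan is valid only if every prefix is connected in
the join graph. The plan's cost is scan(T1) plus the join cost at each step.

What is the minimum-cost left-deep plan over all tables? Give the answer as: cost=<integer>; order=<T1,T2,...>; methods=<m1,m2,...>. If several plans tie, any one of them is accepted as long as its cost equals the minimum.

Selinger DP (subsets sized 1..n):
  {C}: scan cost=80, card=80
  {B}: scan cost=120, card=120
  {A}: scan cost=80, card=80
  {BC}: card=3200; try (C,hash)→1360, (B,merge)→1680, (C,merge)→1720, (B,hash)→1840, (C,nl_idx)→4160, (B,nl)→9680 …(+1); best=1360 via (C,hash)
  {AC}: card=3200; try (C,hash)→1280, (A,hash)→1280, (C,merge)→1360, (A,merge)→1360, (C,nl_idx)→3840, (C,nl)→6480 …(+1); best=1280 via (C,hash)
  {ABC}: card=128000; try (A,hash)→5680, (B,hash)→6160, (A,merge)→43600, (B,merge)→43840, (A,nl)→257360, (B,nl)→385280; best=5680 via (A,hash)

cost=5680; order=B,C,A; methods=hash,hash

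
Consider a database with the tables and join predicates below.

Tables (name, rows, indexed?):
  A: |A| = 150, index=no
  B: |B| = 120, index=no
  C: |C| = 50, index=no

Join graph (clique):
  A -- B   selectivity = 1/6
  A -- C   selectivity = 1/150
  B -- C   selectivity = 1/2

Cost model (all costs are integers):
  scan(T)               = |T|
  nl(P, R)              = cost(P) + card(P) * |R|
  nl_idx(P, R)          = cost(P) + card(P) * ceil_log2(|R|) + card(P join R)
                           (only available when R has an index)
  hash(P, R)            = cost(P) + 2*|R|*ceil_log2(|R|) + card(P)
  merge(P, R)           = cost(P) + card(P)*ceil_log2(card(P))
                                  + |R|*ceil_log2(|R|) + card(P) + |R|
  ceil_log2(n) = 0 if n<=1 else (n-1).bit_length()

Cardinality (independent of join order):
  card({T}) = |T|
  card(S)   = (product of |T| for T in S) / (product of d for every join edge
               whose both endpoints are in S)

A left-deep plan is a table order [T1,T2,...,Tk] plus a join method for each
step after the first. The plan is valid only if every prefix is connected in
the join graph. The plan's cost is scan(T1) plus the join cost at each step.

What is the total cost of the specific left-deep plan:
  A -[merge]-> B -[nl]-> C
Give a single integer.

152460

step 1: scan A: cost=150, card=150
step 2: join B via merge
    card(P join B) = 150*120/(6) = 3000
    cost = 150 + 150*8 + 120*7 + 150 + 120 = 2460
step 3: join C via nl
    card(P join C) = 3000*50/(150*2) = 500
    cost = 2460 + 3000*50 = 152460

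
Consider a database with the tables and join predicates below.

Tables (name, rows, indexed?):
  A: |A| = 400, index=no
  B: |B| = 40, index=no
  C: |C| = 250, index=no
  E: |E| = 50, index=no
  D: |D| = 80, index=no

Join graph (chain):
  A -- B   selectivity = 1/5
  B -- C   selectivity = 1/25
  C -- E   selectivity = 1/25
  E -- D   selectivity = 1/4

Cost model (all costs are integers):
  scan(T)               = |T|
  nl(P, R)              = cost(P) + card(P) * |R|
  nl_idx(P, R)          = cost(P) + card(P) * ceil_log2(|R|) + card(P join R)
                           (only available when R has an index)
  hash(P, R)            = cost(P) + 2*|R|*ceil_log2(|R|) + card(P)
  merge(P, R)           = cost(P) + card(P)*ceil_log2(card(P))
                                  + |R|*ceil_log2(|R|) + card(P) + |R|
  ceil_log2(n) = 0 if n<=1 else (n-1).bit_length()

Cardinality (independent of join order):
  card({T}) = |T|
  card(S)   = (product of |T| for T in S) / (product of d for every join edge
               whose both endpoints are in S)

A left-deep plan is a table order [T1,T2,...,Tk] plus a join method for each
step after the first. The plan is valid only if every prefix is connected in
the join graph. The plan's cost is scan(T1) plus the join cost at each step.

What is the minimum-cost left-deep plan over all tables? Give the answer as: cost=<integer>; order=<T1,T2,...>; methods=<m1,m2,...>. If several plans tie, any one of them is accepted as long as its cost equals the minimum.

cost=27100; order=C,B,E,D,A; methods=hash,hash,hash,hash

Selinger DP (subsets sized 1..n):
  {A}: scan cost=400, card=400
  {B}: scan cost=40, card=40
  {C}: scan cost=250, card=250
  {E}: scan cost=50, card=50
  {D}: scan cost=80, card=80
  {AB}: card=3200; try (B,hash)→1280, (A,merge)→4320, (B,merge)→4680, (A,hash)→7280, (A,nl)→16040, (B,nl)→16400; best=1280 via (B,hash)
  {BC}: card=400; try (B,hash)→980, (C,merge)→2570, (B,merge)→2780, (C,hash)→4080, (C,nl)→10040, (B,nl)→10250; best=980 via (B,hash)
  {CE}: card=500; try (E,hash)→1100, (C,merge)→2650, (E,merge)→2850, (C,hash)→4100, (C,nl)→12550, (E,nl)→12750; best=1100 via (E,hash)
  {DE}: card=1000; try (E,hash)→760, (D,merge)→1040, (E,merge)→1070, (D,hash)→1220, (D,nl)→4050, (E,nl)→4080; best=760 via (E,hash)
  {ABC}: card=32000; try (C,hash)→8480, (A,hash)→8580, (A,merge)→8980, (C,merge)→45130, (A,nl)→160980, (C,nl)→801280; best=8480 via (C,hash)
  {BCE}: card=800; try (E,hash)→1980, (B,hash)→2080, (E,merge)→5330, (B,merge)→6380, (E,nl)→20980, (B,nl)→21100; best=1980 via (E,hash)
  {CDE}: card=10000; try (D,hash)→2720, (C,hash)→5760, (D,merge)→6740, (C,merge)→14010, (D,nl)→41100, (C,nl)→250760; best=2720 via (D,hash)
  {ABCE}: card=64000; try (A,hash)→9980, (A,merge)→14780, (E,hash)→41080, (A,nl)→321980, (E,merge)→520830, (E,nl)→1608480; best=9980 via (A,hash)
  {BCDE}: card=16000; try (D,hash)→3900, (D,merge)→11420, (B,hash)→13200, (D,nl)→65980, (B,merge)→153000, (B,nl)→402720; best=3900 via (D,hash)
  {ABCDE}: card=1280000; try (A,hash)→27100, (D,hash)→75100, (A,merge)→247900, (D,merge)→1098620, (D,nl)→5129980, (A,nl)→6403900; best=27100 via (A,hash)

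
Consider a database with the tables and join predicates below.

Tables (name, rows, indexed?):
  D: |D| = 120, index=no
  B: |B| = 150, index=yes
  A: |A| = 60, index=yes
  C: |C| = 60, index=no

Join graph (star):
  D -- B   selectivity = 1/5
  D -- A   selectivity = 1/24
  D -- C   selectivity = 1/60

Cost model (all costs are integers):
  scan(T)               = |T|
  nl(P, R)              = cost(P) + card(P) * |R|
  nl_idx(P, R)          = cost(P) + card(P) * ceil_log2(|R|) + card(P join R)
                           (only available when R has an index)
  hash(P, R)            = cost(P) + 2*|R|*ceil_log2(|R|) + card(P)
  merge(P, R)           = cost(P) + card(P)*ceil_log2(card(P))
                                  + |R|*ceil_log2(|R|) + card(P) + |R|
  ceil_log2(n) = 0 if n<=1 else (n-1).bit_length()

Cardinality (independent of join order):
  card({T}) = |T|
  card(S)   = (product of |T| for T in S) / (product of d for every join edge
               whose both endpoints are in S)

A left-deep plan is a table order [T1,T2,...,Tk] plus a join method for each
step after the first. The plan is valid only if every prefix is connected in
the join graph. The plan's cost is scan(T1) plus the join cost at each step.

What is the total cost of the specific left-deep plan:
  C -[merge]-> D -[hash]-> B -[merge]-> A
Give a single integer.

step 1: scan C: cost=60, card=60
step 2: join D via merge
    card(P join D) = 60*120/(60) = 120
    cost = 60 + 60*6 + 120*7 + 60 + 120 = 1440
step 3: join B via hash
    card(P join B) = 120*150/(5) = 3600
    cost = 1440 + 2*150*8 + 120 = 3960
step 4: join A via merge
    card(P join A) = 3600*60/(24) = 9000
    cost = 3960 + 3600*12 + 60*6 + 3600 + 60 = 51180

51180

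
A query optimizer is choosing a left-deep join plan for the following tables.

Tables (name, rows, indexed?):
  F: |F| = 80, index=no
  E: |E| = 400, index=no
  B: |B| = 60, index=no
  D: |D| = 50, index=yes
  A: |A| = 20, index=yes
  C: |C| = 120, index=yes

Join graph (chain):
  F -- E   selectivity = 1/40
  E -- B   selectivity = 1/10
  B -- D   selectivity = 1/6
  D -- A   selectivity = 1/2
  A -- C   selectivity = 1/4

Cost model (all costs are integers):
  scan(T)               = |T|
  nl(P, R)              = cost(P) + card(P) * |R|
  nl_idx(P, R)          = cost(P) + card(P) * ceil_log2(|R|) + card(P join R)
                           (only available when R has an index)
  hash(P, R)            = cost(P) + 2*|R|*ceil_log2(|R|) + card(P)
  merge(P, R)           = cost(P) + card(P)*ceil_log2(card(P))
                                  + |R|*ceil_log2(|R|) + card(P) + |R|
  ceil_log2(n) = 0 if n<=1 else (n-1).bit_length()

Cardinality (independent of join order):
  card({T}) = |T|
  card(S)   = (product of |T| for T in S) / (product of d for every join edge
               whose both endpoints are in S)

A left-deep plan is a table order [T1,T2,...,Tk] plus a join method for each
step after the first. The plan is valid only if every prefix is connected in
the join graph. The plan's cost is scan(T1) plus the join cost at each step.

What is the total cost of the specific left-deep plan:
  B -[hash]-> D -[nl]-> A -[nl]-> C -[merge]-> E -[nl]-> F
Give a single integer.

step 1: scan B: cost=60, card=60
step 2: join D via hash
    card(P join D) = 60*50/(6) = 500
    cost = 60 + 2*50*6 + 60 = 720
step 3: join A via nl
    card(P join A) = 500*20/(2) = 5000
    cost = 720 + 500*20 = 10720
step 4: join C via nl
    card(P join C) = 5000*120/(4) = 150000
    cost = 10720 + 5000*120 = 610720
step 5: join E via merge
    card(P join E) = 150000*400/(10) = 6000000
    cost = 610720 + 150000*18 + 400*9 + 150000 + 400 = 3464720
step 6: join F via nl
    card(P join F) = 6000000*80/(40) = 12000000
    cost = 3464720 + 6000000*80 = 483464720

483464720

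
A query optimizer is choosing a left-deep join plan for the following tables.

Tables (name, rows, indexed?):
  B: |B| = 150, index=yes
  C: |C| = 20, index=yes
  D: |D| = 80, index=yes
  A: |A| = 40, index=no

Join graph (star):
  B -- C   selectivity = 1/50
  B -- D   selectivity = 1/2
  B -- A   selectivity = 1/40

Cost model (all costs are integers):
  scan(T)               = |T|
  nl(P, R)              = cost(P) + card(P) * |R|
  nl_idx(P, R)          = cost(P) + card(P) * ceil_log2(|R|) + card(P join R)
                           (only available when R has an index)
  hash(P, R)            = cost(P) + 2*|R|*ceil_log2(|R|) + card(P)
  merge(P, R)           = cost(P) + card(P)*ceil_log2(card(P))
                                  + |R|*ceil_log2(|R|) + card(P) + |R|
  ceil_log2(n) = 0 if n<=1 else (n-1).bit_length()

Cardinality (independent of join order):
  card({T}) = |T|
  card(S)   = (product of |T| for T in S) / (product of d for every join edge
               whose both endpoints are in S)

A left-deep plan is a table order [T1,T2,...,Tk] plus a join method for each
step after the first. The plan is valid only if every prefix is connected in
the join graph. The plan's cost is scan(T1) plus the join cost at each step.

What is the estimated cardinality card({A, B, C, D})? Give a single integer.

Tables in S: A(40), B(150), C(20), D(80)
Edges inside S: B-C(d=50), B-D(d=2), B-A(d=40)
numerator = 40 * 150 * 20 * 80 = 9600000
denominator = 50 * 2 * 40 = 4000
card(S) = 9600000 / 4000 = 2400

2400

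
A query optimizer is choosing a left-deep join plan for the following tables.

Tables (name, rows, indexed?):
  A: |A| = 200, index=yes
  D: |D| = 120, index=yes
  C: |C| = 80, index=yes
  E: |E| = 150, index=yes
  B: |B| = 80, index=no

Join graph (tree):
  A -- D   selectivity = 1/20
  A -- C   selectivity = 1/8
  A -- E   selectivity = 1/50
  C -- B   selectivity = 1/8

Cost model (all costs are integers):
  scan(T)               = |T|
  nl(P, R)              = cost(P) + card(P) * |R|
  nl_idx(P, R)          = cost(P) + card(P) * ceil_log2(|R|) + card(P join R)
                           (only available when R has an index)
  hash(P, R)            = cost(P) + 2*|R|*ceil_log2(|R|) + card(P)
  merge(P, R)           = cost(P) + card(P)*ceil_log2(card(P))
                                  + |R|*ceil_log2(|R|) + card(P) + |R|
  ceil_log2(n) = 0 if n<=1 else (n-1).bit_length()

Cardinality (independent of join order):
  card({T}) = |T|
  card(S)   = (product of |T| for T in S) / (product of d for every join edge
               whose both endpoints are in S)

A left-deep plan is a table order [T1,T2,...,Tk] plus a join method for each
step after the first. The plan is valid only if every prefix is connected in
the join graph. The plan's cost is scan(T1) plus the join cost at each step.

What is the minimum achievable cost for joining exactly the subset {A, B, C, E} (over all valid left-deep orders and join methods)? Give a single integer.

Selinger DP over subsets of {A,B,C,E}:
  {A}: scan cost=200, card=200
  {C}: scan cost=80, card=80
  {E}: scan cost=150, card=150
  {B}: scan cost=80, card=80
  {AC}: card=2000; try (C,hash)→1520, (A,merge)→2520, (C,merge)→2640, (A,nl_idx)→2720, (A,hash)→3360, (C,nl_idx)→3600 …(+2); best=1520 via (C,hash)
  {AE}: card=600; try (A,nl_idx)→1950, (E,nl_idx)→2400, (E,hash)→2800, (A,merge)→3300, (E,merge)→3350, (A,hash)→3500 …(+2); best=1950 via (A,nl_idx)
  {BC}: card=800; try (C,hash)→1280, (B,hash)→1280, (C,merge)→1360, (B,merge)→1360, (C,nl_idx)→1440, (C,nl)→6480 …(+1); best=1280 via (C,hash)
  {ACE}: card=6000; try (C,hash)→3670, (E,hash)→5920, (C,merge)→9190, (C,nl_idx)→12150, (E,nl_idx)→23520, (E,merge)→26870 …(+2); best=3670 via (C,hash)
  {ABC}: card=20000; try (B,hash)→4640, (A,hash)→5280, (A,merge)→11880, (B,merge)→26160, (A,nl_idx)→27680, (A,nl)→161280 …(+1); best=4640 via (B,hash)
  {ABCE}: card=60000; try (B,hash)→10790, (E,hash)→27040, (B,merge)→88310, (E,nl_idx)→224640, (E,merge)→325990, (B,nl)→483670 …(+1); best=10790 via (B,hash)

10790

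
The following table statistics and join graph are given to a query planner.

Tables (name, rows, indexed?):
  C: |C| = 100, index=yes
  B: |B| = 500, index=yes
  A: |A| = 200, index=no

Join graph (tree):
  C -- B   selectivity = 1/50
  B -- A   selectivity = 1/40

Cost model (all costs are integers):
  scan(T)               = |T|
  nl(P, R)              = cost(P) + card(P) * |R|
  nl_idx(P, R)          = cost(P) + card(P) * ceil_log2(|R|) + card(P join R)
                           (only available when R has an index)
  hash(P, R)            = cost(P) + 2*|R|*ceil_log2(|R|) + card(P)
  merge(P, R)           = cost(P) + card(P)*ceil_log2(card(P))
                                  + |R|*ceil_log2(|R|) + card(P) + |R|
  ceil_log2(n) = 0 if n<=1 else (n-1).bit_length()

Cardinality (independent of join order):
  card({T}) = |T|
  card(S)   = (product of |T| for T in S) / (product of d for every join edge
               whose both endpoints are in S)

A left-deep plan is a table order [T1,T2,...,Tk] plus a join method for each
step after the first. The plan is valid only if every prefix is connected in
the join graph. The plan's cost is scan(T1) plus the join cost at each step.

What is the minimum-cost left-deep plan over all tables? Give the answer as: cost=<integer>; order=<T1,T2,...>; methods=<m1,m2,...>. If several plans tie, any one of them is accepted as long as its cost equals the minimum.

Selinger DP (subsets sized 1..n):
  {C}: scan cost=100, card=100
  {B}: scan cost=500, card=500
  {A}: scan cost=200, card=200
  {BC}: card=1000; try (B,nl_idx)→2000, (C,hash)→2400, (C,nl_idx)→5000, (B,merge)→5900, (C,merge)→6300, (B,hash)→9200 …(+2); best=2000 via (B,nl_idx)
  {AB}: card=2500; try (A,hash)→4200, (B,nl_idx)→4500, (B,merge)→7000, (A,merge)→7300, (B,hash)→9400, (B,nl)→100200 …(+1); best=4200 via (A,hash)
  {ABC}: card=5000; try (A,hash)→6200, (C,hash)→8100, (A,merge)→14800, (C,nl_idx)→26700, (C,merge)→37500, (A,nl)→202000 …(+1); best=6200 via (A,hash)

cost=6200; order=C,B,A; methods=nl_idx,hash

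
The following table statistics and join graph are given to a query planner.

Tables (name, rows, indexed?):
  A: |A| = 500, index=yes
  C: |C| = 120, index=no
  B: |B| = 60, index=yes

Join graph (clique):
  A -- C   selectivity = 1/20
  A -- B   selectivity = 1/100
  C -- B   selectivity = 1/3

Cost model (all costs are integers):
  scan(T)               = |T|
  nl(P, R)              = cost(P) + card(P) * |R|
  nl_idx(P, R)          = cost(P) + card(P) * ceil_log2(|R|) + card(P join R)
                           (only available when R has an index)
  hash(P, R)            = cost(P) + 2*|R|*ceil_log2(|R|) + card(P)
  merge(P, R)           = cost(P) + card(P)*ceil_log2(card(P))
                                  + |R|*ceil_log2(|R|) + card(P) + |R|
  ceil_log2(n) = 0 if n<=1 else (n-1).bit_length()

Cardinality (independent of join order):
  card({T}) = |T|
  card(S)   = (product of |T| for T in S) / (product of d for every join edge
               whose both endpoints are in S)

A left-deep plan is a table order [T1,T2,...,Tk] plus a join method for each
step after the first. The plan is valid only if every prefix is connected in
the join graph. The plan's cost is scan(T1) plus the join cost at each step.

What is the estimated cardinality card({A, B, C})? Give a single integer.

Tables in S: A(500), B(60), C(120)
Edges inside S: A-C(d=20), A-B(d=100), C-B(d=3)
numerator = 500 * 60 * 120 = 3600000
denominator = 20 * 100 * 3 = 6000
card(S) = 3600000 / 6000 = 600

600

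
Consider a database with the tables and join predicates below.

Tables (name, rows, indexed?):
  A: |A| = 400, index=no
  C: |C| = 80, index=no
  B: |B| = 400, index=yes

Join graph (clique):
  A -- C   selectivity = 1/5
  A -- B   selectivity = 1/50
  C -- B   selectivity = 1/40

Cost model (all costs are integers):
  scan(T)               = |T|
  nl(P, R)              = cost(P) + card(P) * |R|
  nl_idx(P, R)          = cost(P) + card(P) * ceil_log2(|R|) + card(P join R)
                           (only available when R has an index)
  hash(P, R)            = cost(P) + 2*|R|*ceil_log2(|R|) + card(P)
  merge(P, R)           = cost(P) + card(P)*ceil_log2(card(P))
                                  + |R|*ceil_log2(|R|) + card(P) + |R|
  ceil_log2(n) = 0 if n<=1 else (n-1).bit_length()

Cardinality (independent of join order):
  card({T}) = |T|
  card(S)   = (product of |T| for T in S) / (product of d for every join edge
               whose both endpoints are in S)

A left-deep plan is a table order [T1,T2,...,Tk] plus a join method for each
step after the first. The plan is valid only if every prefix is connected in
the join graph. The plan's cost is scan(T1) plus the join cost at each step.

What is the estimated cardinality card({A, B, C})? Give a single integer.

1280

Tables in S: A(400), B(400), C(80)
Edges inside S: A-C(d=5), A-B(d=50), C-B(d=40)
numerator = 400 * 400 * 80 = 12800000
denominator = 5 * 50 * 40 = 10000
card(S) = 12800000 / 10000 = 1280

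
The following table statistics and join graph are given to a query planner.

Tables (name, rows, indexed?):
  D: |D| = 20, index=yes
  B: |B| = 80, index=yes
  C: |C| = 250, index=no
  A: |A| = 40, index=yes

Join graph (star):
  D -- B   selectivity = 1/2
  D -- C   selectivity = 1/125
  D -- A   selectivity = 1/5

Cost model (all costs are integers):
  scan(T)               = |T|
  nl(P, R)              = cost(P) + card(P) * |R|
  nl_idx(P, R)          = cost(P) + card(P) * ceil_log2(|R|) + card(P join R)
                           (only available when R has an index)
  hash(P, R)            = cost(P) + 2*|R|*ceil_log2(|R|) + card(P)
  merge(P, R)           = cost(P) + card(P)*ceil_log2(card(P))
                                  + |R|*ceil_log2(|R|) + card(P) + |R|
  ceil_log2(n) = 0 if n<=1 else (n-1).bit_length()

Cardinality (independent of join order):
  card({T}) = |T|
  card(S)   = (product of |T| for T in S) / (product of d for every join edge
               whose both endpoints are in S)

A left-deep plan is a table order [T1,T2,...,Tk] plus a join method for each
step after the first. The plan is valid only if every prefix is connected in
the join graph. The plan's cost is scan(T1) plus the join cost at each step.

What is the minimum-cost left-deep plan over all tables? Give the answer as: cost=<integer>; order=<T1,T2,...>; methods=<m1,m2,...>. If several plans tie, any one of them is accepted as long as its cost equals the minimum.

cost=2660; order=C,D,A,B; methods=hash,hash,hash

Selinger DP (subsets sized 1..n):
  {D}: scan cost=20, card=20
  {B}: scan cost=80, card=80
  {C}: scan cost=250, card=250
  {A}: scan cost=40, card=40
  {BD}: card=800; try (D,hash)→360, (B,merge)→780, (D,merge)→840, (B,nl_idx)→960, (B,hash)→1160, (D,nl_idx)→1280 …(+2); best=360 via (D,hash)
  {CD}: card=40; try (D,hash)→700, (D,nl_idx)→1540, (C,merge)→2390, (D,merge)→2620, (C,hash)→4040, (C,nl)→5020 …(+1); best=700 via (D,hash)
  {AD}: card=160; try (D,hash)→280, (A,nl_idx)→300, (D,nl_idx)→400, (A,merge)→420, (D,merge)→440, (A,hash)→520 …(+2); best=280 via (D,hash)
  {BCD}: card=1600; try (B,merge)→1620, (B,hash)→1860, (B,nl_idx)→2580, (B,nl)→3900, (C,hash)→5160, (C,merge)→11410 …(+1); best=1620 via (B,merge)
  {ABD}: card=6400; try (B,hash)→1560, (A,hash)→1640, (B,merge)→2360, (B,nl_idx)→7800, (A,merge)→9440, (A,nl_idx)→11560 …(+2); best=1560 via (B,hash)
  {ACD}: card=320; try (A,hash)→1220, (A,merge)→1260, (A,nl_idx)→1260, (A,nl)→2300, (C,merge)→3970, (C,hash)→4440 …(+1); best=1220 via (A,hash)
  {ABCD}: card=12800; try (B,hash)→2660, (A,hash)→3700, (B,merge)→5060, (C,hash)→11960, (B,nl_idx)→16260, (A,merge)→21100 …(+5); best=2660 via (B,hash)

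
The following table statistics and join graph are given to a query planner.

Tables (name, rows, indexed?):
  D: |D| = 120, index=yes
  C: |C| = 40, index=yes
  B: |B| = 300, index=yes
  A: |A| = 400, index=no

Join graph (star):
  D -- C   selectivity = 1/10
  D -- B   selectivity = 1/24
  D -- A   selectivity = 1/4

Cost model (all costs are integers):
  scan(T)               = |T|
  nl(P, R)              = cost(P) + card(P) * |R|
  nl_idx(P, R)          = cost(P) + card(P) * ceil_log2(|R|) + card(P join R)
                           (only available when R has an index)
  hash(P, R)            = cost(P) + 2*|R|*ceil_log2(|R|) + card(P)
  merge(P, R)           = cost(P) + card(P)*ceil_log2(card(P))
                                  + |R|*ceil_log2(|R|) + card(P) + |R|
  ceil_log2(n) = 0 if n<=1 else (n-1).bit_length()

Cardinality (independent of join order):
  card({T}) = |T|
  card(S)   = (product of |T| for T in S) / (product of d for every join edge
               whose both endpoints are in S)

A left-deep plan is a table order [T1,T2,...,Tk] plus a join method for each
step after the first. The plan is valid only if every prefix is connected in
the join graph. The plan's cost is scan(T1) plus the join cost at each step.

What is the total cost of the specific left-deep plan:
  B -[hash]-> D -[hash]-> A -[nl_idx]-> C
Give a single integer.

1510980

step 1: scan B: cost=300, card=300
step 2: join D via hash
    card(P join D) = 300*120/(24) = 1500
    cost = 300 + 2*120*7 + 300 = 2280
step 3: join A via hash
    card(P join A) = 1500*400/(4) = 150000
    cost = 2280 + 2*400*9 + 1500 = 10980
step 4: join C via nl_idx
    card(P join C) = 150000*40/(10) = 600000
    cost = 10980 + 150000*6 + 600000 = 1510980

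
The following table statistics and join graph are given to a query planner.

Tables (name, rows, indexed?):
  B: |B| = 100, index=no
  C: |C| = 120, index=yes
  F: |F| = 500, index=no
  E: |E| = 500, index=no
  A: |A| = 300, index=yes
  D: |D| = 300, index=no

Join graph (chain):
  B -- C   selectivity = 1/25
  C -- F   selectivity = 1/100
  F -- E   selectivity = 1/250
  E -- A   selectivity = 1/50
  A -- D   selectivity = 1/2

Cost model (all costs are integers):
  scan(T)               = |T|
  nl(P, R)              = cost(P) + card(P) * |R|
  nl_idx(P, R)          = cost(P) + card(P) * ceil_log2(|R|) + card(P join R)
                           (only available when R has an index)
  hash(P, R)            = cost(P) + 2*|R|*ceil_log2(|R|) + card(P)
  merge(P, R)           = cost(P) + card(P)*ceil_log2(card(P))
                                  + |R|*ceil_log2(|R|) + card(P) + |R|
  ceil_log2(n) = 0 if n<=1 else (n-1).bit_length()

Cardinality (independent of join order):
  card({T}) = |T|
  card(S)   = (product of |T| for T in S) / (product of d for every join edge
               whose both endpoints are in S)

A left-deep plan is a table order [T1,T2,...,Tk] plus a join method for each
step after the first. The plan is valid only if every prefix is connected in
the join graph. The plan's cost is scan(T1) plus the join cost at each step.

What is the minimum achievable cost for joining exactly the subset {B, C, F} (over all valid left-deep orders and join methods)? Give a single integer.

Selinger DP over subsets of {B,C,F}:
  {B}: scan cost=100, card=100
  {C}: scan cost=120, card=120
  {F}: scan cost=500, card=500
  {BC}: card=480; try (C,nl_idx)→1280, (B,hash)→1640, (C,merge)→1860, (C,hash)→1880, (B,merge)→1880, (C,nl)→12100 …(+1); best=1280 via (C,nl_idx)
  {CF}: card=600; try (C,hash)→2680, (C,nl_idx)→4600, (F,merge)→6080, (C,merge)→6460, (F,hash)→9240, (F,nl)→60120 …(+1); best=2680 via (C,hash)
  {BCF}: card=2400; try (B,hash)→4680, (B,merge)→10080, (F,hash)→10760, (F,merge)→11080, (B,nl)→62680, (F,nl)→241280; best=4680 via (B,hash)

4680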